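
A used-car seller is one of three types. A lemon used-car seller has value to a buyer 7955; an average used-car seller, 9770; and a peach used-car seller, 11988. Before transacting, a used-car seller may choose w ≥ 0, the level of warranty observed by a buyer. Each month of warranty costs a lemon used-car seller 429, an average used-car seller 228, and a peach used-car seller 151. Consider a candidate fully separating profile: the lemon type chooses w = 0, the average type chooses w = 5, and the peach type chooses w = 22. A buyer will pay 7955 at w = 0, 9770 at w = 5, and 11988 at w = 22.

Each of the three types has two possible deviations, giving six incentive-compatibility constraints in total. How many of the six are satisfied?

5

Average (own payoff 9770 − 228×5 = 8630): to w=0 gives 7955 → no gain ✓; to w=22 gives 11988 − 228×22 = 6972 → no gain ✓.
Peach (own payoff 11988 − 151×22 = 8666): to w=0 gives 7955 → no gain ✓; to w=5 gives 9770 − 151×5 = 9015 → profitable ✗.
Lemon (own payoff 7955): to w=5 gives 9770 − 429×5 = 7625 → no gain ✓; to w=22 gives 11988 − 429×22 = 2550 → no gain ✓.
5 of the 6 constraints hold; not an equilibrium.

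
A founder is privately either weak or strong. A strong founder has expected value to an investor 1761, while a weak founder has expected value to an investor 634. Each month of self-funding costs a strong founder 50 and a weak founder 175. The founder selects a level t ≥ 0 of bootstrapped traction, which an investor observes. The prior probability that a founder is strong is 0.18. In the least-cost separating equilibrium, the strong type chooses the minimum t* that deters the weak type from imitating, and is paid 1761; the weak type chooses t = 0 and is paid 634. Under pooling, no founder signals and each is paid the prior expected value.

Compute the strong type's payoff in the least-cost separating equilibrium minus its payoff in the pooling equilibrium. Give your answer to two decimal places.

602.14

Least-cost separating signal: t* solves 634 = 1761 − 175·t*, so t* = (1761 − 634)/175 = 6.44.
Strong type's separating payoff: 1761 − 50 × t* = 1761 − 50 × (1761 − 634)/175 = 1761 − 56350/175 = 1439.
Pooling payoff: 0.18 × 1761 + 0.82 × 634 = 836.86.
Difference: 1439 − 836.86 = 602.14.
The strong type prefers to separate.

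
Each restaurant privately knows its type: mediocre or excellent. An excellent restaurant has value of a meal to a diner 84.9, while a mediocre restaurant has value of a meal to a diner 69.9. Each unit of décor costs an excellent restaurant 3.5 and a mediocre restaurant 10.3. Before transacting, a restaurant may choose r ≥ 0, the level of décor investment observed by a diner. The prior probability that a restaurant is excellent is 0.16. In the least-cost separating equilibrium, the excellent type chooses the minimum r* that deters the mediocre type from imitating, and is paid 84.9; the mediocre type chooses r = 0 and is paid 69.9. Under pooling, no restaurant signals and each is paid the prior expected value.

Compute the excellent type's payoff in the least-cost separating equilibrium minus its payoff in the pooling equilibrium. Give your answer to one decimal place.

7.5

Least-cost separating signal: r* solves 69.9 = 84.9 − 10.3·r*, so r* = (84.9 − 69.9)/10.3 ≈ 1.4563.
Excellent type's separating payoff: 84.9 − 3.5 × r* = 84.9 − 3.5 × (84.9 − 69.9)/10.3 = 84.9 − 52.5/10.3 ≈ 79.803.
Pooling payoff: 0.16 × 84.9 + 0.84 × 69.9 = 72.3.
Difference: 79.803 − 72.3 = 7.503, i.e. 7.5 to one decimal place.
The excellent type prefers to separate.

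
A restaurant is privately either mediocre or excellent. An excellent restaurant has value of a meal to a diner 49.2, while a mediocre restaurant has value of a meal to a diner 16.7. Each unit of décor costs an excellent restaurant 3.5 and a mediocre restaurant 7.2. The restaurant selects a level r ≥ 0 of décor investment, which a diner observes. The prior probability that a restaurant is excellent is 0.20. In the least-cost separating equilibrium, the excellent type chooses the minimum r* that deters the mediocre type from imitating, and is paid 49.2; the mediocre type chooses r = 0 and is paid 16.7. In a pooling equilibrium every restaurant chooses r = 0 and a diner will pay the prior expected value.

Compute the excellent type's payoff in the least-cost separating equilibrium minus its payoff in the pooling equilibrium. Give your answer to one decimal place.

10.2

Least-cost separating signal: r* solves 16.7 = 49.2 − 7.2·r*, so r* = (49.2 − 16.7)/7.2 ≈ 4.5139.
Excellent type's separating payoff: 49.2 − 3.5 × r* = 49.2 − 3.5 × (49.2 − 16.7)/7.2 = 49.2 − 113.75/7.2 ≈ 33.401.
Pooling payoff: 0.20 × 49.2 + 0.80 × 16.7 = 23.2.
Difference: 33.401 − 23.2 = 10.201, i.e. 10.2 to one decimal place.
The excellent type prefers to separate.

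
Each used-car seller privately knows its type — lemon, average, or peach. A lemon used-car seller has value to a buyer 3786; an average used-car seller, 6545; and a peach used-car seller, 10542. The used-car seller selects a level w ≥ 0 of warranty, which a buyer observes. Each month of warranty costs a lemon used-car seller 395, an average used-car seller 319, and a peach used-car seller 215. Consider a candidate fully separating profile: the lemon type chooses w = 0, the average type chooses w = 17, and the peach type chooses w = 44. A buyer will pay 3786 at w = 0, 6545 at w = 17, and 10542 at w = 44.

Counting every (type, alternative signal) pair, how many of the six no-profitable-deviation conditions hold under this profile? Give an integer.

Peach (own payoff 10542 − 215×44 = 1082): to w=0 gives 3786 → profitable ✗; to w=17 gives 6545 − 215×17 = 2890 → profitable ✗.
Lemon (own payoff 3786): to w=17 gives 6545 − 395×17 = -170 → no gain ✓; to w=44 gives 10542 − 395×44 = -6838 → no gain ✓.
Average (own payoff 6545 − 319×17 = 1122): to w=0 gives 3786 → profitable ✗; to w=44 gives 10542 − 319×44 = -3494 → no gain ✓.
3 of the 6 constraints hold; not an equilibrium.

3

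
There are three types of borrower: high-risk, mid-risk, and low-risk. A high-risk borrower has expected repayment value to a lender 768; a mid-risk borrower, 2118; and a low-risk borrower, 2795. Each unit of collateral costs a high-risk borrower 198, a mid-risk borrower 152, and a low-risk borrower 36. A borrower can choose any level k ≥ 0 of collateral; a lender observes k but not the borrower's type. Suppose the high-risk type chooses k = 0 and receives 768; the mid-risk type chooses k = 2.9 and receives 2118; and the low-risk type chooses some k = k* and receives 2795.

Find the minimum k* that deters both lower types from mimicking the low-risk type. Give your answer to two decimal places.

High-risk type (on-path payoff 768) won't mimic when 768 ≥ 2795 − 198·k*, i.e. k* ≥ 10.24.
Mid-risk type (on-path payoff 2118 − 152×2.9 = 1677.2) won't mimic when 1677.2 ≥ 2795 − 152·k*, i.e. k* ≥ 7.35.
Both must hold, so k* = max(10.24, 7.35) = 10.24. The high-risk type's constraint binds.

10.24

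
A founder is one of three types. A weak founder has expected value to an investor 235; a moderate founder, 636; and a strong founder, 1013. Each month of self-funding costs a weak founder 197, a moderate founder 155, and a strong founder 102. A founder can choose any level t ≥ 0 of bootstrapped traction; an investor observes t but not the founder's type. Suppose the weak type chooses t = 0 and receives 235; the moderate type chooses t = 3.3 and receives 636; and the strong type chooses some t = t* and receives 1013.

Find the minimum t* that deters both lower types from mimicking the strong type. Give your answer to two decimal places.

5.73

Weak type (on-path payoff 235) won't mimic when 235 ≥ 1013 − 197·t*, i.e. t* ≥ 3.95.
Moderate type (on-path payoff 636 − 155×3.3 = 124.5) won't mimic when 124.5 ≥ 1013 − 155·t*, i.e. t* ≥ 5.73.
Both must hold, so t* = max(3.95, 5.73) = 5.73. The moderate type's constraint binds.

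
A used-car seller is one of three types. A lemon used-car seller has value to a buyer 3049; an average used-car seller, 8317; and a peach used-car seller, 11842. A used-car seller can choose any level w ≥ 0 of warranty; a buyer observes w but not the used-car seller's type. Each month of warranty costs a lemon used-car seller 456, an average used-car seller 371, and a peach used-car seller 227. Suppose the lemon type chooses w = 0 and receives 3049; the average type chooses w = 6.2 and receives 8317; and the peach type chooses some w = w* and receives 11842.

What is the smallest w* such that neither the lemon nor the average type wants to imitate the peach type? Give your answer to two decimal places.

19.28

Average type (on-path payoff 8317 − 371×6.2 = 6016.8) won't mimic when 6016.8 ≥ 11842 − 371·w*, i.e. w* ≥ 15.70.
Lemon type (on-path payoff 3049) won't mimic when 3049 ≥ 11842 − 456·w*, i.e. w* ≥ 19.28.
Both must hold, so w* = max(19.28, 15.70) = 19.28. The lemon type's constraint binds.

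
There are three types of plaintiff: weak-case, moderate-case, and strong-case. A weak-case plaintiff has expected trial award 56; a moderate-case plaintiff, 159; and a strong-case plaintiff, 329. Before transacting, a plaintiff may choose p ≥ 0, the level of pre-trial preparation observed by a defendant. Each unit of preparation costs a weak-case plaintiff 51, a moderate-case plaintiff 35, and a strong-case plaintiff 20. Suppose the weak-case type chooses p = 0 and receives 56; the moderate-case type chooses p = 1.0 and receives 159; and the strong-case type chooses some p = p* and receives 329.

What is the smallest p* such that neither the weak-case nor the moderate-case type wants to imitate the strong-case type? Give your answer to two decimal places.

Moderate-case type (on-path payoff 159 − 35×1.0 = 124) won't mimic when 124 ≥ 329 − 35·p*, i.e. p* ≥ 5.86.
Weak-case type (on-path payoff 56) won't mimic when 56 ≥ 329 − 51·p*, i.e. p* ≥ 5.35.
Both must hold, so p* = max(5.35, 5.86) = 5.86. The moderate-case type's constraint binds.

5.86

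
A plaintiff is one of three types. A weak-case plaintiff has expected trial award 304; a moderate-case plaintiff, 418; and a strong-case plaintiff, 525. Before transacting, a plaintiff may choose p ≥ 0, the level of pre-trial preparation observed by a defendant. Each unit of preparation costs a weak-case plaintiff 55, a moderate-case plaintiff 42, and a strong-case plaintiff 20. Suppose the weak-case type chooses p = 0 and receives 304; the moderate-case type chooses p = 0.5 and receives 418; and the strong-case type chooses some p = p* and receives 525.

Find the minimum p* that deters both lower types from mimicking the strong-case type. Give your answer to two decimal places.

4.02

Moderate-case type (on-path payoff 418 − 42×0.5 = 397) won't mimic when 397 ≥ 525 − 42·p*, i.e. p* ≥ 3.05.
Weak-case type (on-path payoff 304) won't mimic when 304 ≥ 525 − 55·p*, i.e. p* ≥ 4.02.
Both must hold, so p* = max(4.02, 3.05) = 4.02. The weak-case type's constraint binds.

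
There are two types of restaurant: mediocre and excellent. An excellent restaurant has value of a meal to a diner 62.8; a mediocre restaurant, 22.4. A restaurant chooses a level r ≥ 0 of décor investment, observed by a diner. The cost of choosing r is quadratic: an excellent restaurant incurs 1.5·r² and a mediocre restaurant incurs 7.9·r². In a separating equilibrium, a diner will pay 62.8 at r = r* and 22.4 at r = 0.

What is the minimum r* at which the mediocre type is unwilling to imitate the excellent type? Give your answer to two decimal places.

2.26

The mediocre type at r = 0 receives 22.4; imitating at r* yields 62.8 − 7.9·r*².
Indifference: 22.4 = 62.8 − 7.9·r*², so r*² = (62.8 − 22.4) / 7.9 ≈ 5.1139.
r* = √5.1139 ≈ 2.26.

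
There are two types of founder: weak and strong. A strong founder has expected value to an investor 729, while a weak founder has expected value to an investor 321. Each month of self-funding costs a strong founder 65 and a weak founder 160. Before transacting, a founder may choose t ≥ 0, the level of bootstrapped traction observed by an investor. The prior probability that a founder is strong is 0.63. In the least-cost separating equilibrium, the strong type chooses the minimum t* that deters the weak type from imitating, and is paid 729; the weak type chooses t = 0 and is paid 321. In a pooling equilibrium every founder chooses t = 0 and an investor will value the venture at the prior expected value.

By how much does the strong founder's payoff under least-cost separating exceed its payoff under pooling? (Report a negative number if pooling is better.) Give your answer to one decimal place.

-14.8

Least-cost separating signal: t* solves 321 = 729 − 160·t*, so t* = (729 − 321)/160 = 2.55.
Strong type's separating payoff: 729 − 65 × t* = 729 − 65 × (729 − 321)/160 = 729 − 26520/160 = 563.25.
Pooling payoff: 0.63 × 729 + 0.37 × 321 = 578.04.
Difference: 563.25 − 578.04 = -14.79, i.e. -14.8 to one decimal place.
The strong type would prefer the pooling outcome.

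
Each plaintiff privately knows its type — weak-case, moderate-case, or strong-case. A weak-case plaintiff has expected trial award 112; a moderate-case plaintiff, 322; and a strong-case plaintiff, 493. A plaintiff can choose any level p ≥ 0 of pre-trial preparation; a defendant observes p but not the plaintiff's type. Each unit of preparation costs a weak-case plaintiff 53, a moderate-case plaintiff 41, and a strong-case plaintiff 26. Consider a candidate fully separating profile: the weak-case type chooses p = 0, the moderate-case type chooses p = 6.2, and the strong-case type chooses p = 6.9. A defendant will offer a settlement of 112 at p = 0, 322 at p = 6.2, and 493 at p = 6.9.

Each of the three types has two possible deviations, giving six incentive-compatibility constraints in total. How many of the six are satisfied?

Strong-case (own payoff 493 − 26×6.9 = 313.6): to p=0 gives 112 → no gain ✓; to p=6.2 gives 322 − 26×6.2 = 160.8 → no gain ✓.
Weak-case (own payoff 112): to p=6.2 gives 322 − 53×6.2 = -6.6 → no gain ✓; to p=6.9 gives 493 − 53×6.9 = 127.3 → profitable ✗.
Moderate-case (own payoff 322 − 41×6.2 = 67.8): to p=0 gives 112 → profitable ✗; to p=6.9 gives 493 − 41×6.9 = 210.1 → profitable ✗.
3 of the 6 constraints hold; not an equilibrium.

3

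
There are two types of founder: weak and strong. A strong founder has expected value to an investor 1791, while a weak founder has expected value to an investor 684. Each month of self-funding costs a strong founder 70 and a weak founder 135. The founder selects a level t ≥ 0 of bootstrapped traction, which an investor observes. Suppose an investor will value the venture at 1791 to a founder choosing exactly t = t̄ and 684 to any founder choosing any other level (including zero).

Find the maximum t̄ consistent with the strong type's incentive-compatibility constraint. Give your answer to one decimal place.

15.8

Choosing t̄ yields the strong type 1791 − 70·t̄; choosing zero yields 684.
The strong type is indifferent at 1791 − 70·t̄ = 684, i.e. t̄ = (1791 − 684) / 70 ≈ 15.8.
For any t̄ above 15.8 the strong type would rather pool at zero, so separation collapses.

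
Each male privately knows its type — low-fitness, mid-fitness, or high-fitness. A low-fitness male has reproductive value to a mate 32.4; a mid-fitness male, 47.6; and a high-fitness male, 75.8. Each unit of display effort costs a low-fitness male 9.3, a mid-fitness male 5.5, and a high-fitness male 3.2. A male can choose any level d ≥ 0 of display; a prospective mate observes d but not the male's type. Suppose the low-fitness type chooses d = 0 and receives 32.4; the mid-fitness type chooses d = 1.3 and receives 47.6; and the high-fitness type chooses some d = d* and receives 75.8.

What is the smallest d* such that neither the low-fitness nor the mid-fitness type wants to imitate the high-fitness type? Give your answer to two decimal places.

6.43

Low-fitness type (on-path payoff 32.4) won't mimic when 32.4 ≥ 75.8 − 9.3·d*, i.e. d* ≥ 4.67.
Mid-fitness type (on-path payoff 47.6 − 5.5×1.3 = 40.45) won't mimic when 40.45 ≥ 75.8 − 5.5·d*, i.e. d* ≥ 6.43.
Both must hold, so d* = max(4.67, 6.43) = 6.43. The mid-fitness type's constraint binds.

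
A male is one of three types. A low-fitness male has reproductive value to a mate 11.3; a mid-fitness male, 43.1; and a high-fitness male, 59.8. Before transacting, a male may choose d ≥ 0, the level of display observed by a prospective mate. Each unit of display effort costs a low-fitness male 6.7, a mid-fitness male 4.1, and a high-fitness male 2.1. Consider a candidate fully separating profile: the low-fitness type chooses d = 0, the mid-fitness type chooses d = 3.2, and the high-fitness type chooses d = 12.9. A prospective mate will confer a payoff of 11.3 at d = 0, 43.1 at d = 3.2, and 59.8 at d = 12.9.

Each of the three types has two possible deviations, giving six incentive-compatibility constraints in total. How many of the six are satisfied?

4

High-fitness (own payoff 59.8 − 2.1×12.9 = 32.71): to d=0 gives 11.3 → no gain ✓; to d=3.2 gives 43.1 − 2.1×3.2 = 36.38 → profitable ✗.
Low-fitness (own payoff 11.3): to d=3.2 gives 43.1 − 6.7×3.2 = 21.66 → profitable ✗; to d=12.9 gives 59.8 − 6.7×12.9 = -26.63 → no gain ✓.
Mid-fitness (own payoff 43.1 − 4.1×3.2 = 29.98): to d=0 gives 11.3 → no gain ✓; to d=12.9 gives 59.8 − 4.1×12.9 = 6.91 → no gain ✓.
4 of the 6 constraints hold; not an equilibrium.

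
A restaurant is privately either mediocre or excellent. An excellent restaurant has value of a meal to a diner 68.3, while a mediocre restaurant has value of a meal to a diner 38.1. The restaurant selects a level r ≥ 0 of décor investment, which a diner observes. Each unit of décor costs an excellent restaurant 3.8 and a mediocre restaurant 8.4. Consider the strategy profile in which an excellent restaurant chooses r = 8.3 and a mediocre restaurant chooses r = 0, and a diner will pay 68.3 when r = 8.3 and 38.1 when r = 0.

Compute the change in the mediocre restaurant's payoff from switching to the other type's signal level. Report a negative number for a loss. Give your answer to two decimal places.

Playing r = 0 the mediocre restaurant receives 38.1.
Deviating to r = 8.3 brings payment 68.3 at cost 8.4 × 8.3 = 69.72, netting -1.42.
Gain from deviating: -1.42 − 38.1 = -39.52.
The gain is negative, so the mediocre type's incentive-compatibility constraint is satisfied.

-39.52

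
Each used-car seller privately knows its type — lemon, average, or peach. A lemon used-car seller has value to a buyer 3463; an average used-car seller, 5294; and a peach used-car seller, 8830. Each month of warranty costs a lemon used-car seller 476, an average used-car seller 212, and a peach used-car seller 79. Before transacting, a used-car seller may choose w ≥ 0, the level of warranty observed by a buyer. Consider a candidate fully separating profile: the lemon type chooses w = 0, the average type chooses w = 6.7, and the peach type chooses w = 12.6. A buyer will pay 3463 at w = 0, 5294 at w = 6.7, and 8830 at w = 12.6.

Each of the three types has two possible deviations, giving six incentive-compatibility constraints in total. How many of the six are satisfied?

5

Lemon (own payoff 3463): to w=6.7 gives 5294 − 476×6.7 = 2104.8 → no gain ✓; to w=12.6 gives 8830 − 476×12.6 = 2832.4 → no gain ✓.
Average (own payoff 5294 − 212×6.7 = 3873.6): to w=0 gives 3463 → no gain ✓; to w=12.6 gives 8830 − 212×12.6 = 6158.8 → profitable ✗.
Peach (own payoff 8830 − 79×12.6 = 7834.6): to w=0 gives 3463 → no gain ✓; to w=6.7 gives 5294 − 79×6.7 = 4764.7 → no gain ✓.
5 of the 6 constraints hold; not an equilibrium.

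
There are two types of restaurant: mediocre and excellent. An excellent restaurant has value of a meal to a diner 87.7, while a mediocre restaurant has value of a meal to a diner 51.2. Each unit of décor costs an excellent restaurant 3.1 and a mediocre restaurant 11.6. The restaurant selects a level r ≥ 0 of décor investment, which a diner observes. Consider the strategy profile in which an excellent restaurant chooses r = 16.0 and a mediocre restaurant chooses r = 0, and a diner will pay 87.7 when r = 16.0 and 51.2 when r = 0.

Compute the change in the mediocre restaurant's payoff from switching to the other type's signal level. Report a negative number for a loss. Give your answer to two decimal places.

Playing r = 0 the mediocre restaurant receives 51.2.
Deviating to r = 16.0 brings payment 87.7 at cost 11.6 × 16.0 = 185.6, netting -97.9.
Gain from deviating: -97.9 − 51.2 = -149.10.
The gain is negative, so the mediocre type's incentive-compatibility constraint is satisfied.

-149.10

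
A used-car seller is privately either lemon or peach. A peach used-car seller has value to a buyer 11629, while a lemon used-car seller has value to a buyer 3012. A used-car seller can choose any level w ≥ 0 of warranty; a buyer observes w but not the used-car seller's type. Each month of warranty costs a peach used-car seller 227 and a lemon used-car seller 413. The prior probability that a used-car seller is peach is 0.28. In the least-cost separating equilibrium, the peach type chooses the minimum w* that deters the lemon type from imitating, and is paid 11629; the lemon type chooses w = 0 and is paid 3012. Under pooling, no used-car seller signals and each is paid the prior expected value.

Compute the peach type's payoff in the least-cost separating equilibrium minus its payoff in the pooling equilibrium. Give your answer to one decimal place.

Least-cost separating signal: w* solves 3012 = 11629 − 413·w*, so w* = (11629 − 3012)/413 ≈ 20.8644.
Peach type's separating payoff: 11629 − 227 × w* = 11629 − 227 × (11629 − 3012)/413 = 11629 − 1956059/413 ≈ 6892.780.
Pooling payoff: 0.28 × 11629 + 0.72 × 3012 = 5424.76.
Difference: 6892.780 − 5424.76 = 1468.02, i.e. 1468.0 to one decimal place.
The peach type prefers to separate.

1468.0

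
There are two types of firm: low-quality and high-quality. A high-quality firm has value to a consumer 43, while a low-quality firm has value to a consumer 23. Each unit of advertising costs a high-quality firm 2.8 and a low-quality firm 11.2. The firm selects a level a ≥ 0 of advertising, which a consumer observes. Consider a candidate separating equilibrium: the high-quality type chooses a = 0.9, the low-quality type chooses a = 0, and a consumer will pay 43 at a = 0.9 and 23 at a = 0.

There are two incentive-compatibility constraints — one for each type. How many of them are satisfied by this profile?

Low-quality type: stay at 0 → 23; mimic → 43 − 11.2 × 0.9 = 32.92. IC fails (23 < 32.92).
High-quality type: signal → 43 − 2.8 × 0.9 = 40.48; deviate to 0 → 23. IC holds (40.48 ≥ 23).
1 of 2 constraints hold, so this profile is not an equilibrium.

1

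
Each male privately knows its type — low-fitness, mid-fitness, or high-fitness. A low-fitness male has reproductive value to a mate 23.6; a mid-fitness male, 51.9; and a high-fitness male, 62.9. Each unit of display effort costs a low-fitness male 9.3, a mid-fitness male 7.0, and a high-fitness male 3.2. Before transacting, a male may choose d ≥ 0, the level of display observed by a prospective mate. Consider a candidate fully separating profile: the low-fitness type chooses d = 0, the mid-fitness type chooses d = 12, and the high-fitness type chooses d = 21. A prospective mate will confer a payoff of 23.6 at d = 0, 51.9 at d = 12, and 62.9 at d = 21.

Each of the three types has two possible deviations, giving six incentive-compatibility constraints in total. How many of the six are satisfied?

Low-fitness (own payoff 23.6): to d=12 gives 51.9 − 9.3×12 = -59.7 → no gain ✓; to d=21 gives 62.9 − 9.3×21 = -132.4 → no gain ✓.
High-fitness (own payoff 62.9 − 3.2×21 = -4.3): to d=0 gives 23.6 → profitable ✗; to d=12 gives 51.9 − 3.2×12 = 13.5 → profitable ✗.
Mid-fitness (own payoff 51.9 − 7.0×12 = -32.1): to d=0 gives 23.6 → profitable ✗; to d=21 gives 62.9 − 7.0×21 = -84.1 → no gain ✓.
3 of the 6 constraints hold; not an equilibrium.

3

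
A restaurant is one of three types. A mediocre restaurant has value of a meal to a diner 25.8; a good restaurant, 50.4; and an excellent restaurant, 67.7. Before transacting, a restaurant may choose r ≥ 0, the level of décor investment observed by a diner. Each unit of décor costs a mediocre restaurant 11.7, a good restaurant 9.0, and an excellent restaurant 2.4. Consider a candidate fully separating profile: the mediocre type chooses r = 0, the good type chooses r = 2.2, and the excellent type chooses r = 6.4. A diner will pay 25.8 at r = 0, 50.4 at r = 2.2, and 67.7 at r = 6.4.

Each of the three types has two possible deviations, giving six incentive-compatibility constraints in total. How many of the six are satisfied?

6

Good (own payoff 50.4 − 9.0×2.2 = 30.6): to r=0 gives 25.8 → no gain ✓; to r=6.4 gives 67.7 − 9.0×6.4 = 10.1 → no gain ✓.
Mediocre (own payoff 25.8): to r=2.2 gives 50.4 − 11.7×2.2 = 24.66 → no gain ✓; to r=6.4 gives 67.7 − 11.7×6.4 = -7.18 → no gain ✓.
Excellent (own payoff 67.7 − 2.4×6.4 = 52.34): to r=0 gives 25.8 → no gain ✓; to r=2.2 gives 50.4 − 2.4×2.2 = 45.12 → no gain ✓.
6 of the 6 constraints hold; this profile is a separating equilibrium.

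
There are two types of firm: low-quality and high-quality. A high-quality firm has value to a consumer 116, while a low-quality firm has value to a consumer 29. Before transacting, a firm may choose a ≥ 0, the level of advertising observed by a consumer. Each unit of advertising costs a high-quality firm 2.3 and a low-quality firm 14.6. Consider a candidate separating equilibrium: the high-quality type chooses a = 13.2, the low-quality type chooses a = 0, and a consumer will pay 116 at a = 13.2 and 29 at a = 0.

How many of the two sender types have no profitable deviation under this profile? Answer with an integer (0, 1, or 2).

Low-quality type: stay at 0 → 29; mimic → 116 − 14.6 × 13.2 = -76.72. IC holds (29 ≥ -76.72).
High-quality type: signal → 116 − 2.3 × 13.2 = 85.64; deviate to 0 → 29. IC holds (85.64 ≥ 29).
2 of 2 constraints hold, so this is a separating equilibrium.

2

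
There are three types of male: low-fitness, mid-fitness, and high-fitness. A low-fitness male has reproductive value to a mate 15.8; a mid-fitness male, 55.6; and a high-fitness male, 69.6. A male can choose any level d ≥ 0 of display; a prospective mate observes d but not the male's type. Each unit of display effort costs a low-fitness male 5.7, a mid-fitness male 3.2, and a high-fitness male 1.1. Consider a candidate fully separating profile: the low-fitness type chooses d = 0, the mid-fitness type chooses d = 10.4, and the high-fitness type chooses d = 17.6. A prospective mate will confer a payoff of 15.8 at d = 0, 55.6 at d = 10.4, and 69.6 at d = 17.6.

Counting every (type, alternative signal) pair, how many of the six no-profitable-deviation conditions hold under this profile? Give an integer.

Low-fitness (own payoff 15.8): to d=10.4 gives 55.6 − 5.7×10.4 = -3.68 → no gain ✓; to d=17.6 gives 69.6 − 5.7×17.6 = -30.72 → no gain ✓.
Mid-fitness (own payoff 55.6 − 3.2×10.4 = 22.32): to d=0 gives 15.8 → no gain ✓; to d=17.6 gives 69.6 − 3.2×17.6 = 13.28 → no gain ✓.
High-fitness (own payoff 69.6 − 1.1×17.6 = 50.24): to d=0 gives 15.8 → no gain ✓; to d=10.4 gives 55.6 − 1.1×10.4 = 44.16 → no gain ✓.
6 of the 6 constraints hold; this profile is a separating equilibrium.

6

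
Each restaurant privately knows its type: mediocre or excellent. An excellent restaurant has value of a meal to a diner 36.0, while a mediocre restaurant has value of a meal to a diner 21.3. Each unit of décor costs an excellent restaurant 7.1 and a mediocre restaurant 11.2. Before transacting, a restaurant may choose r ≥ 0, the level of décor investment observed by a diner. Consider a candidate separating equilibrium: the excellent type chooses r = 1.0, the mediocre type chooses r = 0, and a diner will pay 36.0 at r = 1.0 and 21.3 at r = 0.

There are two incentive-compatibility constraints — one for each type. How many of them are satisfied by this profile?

1

Mediocre type: stay at 0 → 21.3; mimic → 36.0 − 11.2 × 1.0 = 24.8. IC fails (21.3 < 24.8).
Excellent type: signal → 36.0 − 7.1 × 1.0 = 28.9; deviate to 0 → 21.3. IC holds (28.9 ≥ 21.3).
1 of 2 constraints hold, so this profile is not an equilibrium.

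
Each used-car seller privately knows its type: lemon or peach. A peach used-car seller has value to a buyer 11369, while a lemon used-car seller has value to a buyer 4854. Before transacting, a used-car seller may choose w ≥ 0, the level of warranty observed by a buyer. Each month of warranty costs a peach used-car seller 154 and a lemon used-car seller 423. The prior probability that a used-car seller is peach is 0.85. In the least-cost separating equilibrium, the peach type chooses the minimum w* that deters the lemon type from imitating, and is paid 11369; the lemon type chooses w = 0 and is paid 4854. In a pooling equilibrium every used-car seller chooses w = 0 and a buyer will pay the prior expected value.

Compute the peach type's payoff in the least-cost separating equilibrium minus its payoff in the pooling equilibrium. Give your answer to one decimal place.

-1394.6

Least-cost separating signal: w* solves 4854 = 11369 − 423·w*, so w* = (11369 − 4854)/423 ≈ 15.4019.
Peach type's separating payoff: 11369 − 154 × w* = 11369 − 154 × (11369 − 4854)/423 = 11369 − 1003310/423 ≈ 8997.109.
Pooling payoff: 0.85 × 11369 + 0.15 × 4854 = 10391.75.
Difference: 8997.109 − 10391.75 = -1394.641, i.e. -1394.6 to one decimal place.
The peach type would prefer the pooling outcome.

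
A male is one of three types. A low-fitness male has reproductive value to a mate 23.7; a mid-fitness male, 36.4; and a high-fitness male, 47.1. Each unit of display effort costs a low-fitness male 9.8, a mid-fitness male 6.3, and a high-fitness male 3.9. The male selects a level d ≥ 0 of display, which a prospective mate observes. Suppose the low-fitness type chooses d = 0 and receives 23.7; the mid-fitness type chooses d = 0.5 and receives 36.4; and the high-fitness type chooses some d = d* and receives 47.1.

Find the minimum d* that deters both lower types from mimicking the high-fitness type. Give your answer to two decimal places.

2.39

Mid-fitness type (on-path payoff 36.4 − 6.3×0.5 = 33.25) won't mimic when 33.25 ≥ 47.1 − 6.3·d*, i.e. d* ≥ 2.20.
Low-fitness type (on-path payoff 23.7) won't mimic when 23.7 ≥ 47.1 − 9.8·d*, i.e. d* ≥ 2.39.
Both must hold, so d* = max(2.39, 2.20) = 2.39. The low-fitness type's constraint binds.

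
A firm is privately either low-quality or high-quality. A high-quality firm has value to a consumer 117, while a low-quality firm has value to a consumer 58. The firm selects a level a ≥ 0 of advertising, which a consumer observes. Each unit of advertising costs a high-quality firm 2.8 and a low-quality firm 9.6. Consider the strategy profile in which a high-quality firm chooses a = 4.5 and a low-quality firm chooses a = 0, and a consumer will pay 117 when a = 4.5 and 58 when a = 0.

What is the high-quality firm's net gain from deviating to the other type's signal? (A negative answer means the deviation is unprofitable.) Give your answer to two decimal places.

Playing a = 4.5 the high-quality firm receives 117 − 2.8 × 4.5 = 104.4.
Deviating to a = 0 yields 58 instead.
Gain from deviating: 58 − 104.4 = -46.40.
The gain is negative, so the high-quality type's incentive-compatibility constraint is satisfied.

-46.40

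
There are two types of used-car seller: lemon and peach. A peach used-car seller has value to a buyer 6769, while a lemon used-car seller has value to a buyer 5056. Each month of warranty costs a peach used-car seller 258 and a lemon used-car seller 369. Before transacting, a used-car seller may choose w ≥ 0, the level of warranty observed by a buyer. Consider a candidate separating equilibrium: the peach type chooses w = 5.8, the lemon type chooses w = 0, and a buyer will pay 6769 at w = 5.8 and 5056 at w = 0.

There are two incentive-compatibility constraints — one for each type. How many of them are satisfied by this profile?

2

Peach type: signal → 6769 − 258 × 5.8 = 5272.6; deviate to 0 → 5056. IC holds (5272.6 ≥ 5056).
Lemon type: stay at 0 → 5056; mimic → 6769 − 369 × 5.8 = 4628.8. IC holds (5056 ≥ 4628.8).
2 of 2 constraints hold, so this is a separating equilibrium.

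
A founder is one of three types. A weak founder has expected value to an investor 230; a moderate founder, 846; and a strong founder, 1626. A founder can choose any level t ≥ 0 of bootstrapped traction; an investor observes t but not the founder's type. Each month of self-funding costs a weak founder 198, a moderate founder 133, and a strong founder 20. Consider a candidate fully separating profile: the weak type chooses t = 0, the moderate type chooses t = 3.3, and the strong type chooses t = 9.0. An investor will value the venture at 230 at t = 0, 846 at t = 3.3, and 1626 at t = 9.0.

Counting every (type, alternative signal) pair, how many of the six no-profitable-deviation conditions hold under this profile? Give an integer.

Weak (own payoff 230): to t=3.3 gives 846 − 198×3.3 = 192.6 → no gain ✓; to t=9.0 gives 1626 − 198×9.0 = -156 → no gain ✓.
Strong (own payoff 1626 − 20×9.0 = 1446): to t=0 gives 230 → no gain ✓; to t=3.3 gives 846 − 20×3.3 = 780 → no gain ✓.
Moderate (own payoff 846 − 133×3.3 = 407.1): to t=0 gives 230 → no gain ✓; to t=9.0 gives 1626 − 133×9.0 = 429 → profitable ✗.
5 of the 6 constraints hold; not an equilibrium.

5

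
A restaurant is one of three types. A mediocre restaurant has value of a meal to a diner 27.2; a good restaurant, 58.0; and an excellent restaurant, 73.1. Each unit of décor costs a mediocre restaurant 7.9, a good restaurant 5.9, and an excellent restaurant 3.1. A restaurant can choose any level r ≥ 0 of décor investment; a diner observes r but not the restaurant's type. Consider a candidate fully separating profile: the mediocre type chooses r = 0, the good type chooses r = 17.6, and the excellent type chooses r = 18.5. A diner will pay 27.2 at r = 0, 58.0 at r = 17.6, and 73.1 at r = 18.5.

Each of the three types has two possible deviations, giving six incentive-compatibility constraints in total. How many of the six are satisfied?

3

Good (own payoff 58.0 − 5.9×17.6 = -45.84): to r=0 gives 27.2 → profitable ✗; to r=18.5 gives 73.1 − 5.9×18.5 = -36.05 → profitable ✗.
Mediocre (own payoff 27.2): to r=17.6 gives 58.0 − 7.9×17.6 = -81.04 → no gain ✓; to r=18.5 gives 73.1 − 7.9×18.5 = -73.05 → no gain ✓.
Excellent (own payoff 73.1 − 3.1×18.5 = 15.75): to r=0 gives 27.2 → profitable ✗; to r=17.6 gives 58.0 − 3.1×17.6 = 3.44 → no gain ✓.
3 of the 6 constraints hold; not an equilibrium.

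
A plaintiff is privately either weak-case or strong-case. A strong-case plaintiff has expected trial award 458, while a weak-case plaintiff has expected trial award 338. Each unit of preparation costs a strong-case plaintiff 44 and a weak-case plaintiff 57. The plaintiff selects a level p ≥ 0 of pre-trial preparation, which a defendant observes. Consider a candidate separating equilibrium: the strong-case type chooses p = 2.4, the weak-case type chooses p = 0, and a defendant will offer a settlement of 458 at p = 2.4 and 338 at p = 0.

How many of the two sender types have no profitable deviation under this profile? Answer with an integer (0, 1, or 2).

2

Strong-case type: signal → 458 − 44 × 2.4 = 352.4; deviate to 0 → 338. IC holds (352.4 ≥ 338).
Weak-case type: stay at 0 → 338; mimic → 458 − 57 × 2.4 = 321.2. IC holds (338 ≥ 321.2).
2 of 2 constraints hold, so this is a separating equilibrium.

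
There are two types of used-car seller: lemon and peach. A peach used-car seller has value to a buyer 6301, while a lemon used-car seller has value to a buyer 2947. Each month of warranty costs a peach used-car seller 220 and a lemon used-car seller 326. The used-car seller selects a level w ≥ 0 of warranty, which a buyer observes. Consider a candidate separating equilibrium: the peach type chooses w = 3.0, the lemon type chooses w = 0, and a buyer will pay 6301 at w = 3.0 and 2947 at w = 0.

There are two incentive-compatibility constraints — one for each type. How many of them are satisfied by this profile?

Peach type: signal → 6301 − 220 × 3.0 = 5641; deviate to 0 → 2947. IC holds (5641 ≥ 2947).
Lemon type: stay at 0 → 2947; mimic → 6301 − 326 × 3.0 = 5323. IC fails (2947 < 5323).
1 of 2 constraints hold, so this profile is not an equilibrium.

1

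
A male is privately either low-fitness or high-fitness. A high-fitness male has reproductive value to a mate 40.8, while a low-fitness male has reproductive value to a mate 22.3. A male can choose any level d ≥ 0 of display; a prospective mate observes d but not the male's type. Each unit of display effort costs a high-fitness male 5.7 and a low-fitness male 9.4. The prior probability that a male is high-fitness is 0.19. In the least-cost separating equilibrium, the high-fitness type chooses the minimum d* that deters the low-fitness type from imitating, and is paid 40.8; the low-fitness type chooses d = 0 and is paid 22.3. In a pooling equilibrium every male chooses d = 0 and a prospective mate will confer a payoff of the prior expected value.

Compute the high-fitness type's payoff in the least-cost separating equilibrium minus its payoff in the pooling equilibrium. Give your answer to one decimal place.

Least-cost separating signal: d* solves 22.3 = 40.8 − 9.4·d*, so d* = (40.8 − 22.3)/9.4 ≈ 1.9681.
High-fitness type's separating payoff: 40.8 − 5.7 × d* = 40.8 − 5.7 × (40.8 − 22.3)/9.4 = 40.8 − 105.45/9.4 ≈ 29.582.
Pooling payoff: 0.19 × 40.8 + 0.81 × 22.3 = 25.815.
Difference: 29.582 − 25.815 = 3.767, i.e. 3.8 to one decimal place.
The high-fitness type prefers to separate.

3.8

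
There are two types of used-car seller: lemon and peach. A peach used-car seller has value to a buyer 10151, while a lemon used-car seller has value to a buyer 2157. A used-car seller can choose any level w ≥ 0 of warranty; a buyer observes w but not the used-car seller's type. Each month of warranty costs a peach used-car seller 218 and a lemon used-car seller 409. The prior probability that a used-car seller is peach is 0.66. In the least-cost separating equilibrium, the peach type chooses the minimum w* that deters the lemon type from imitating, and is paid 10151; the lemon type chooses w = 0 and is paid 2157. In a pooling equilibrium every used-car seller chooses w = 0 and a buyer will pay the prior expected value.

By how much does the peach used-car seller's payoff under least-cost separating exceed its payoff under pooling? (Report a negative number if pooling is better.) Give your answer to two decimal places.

-1542.90

Least-cost separating signal: w* solves 2157 = 10151 − 409·w*, so w* = (10151 − 2157)/409 ≈ 19.5452.
Peach type's separating payoff: 10151 − 218 × w* = 10151 − 218 × (10151 − 2157)/409 = 10151 − 1742692/409 ≈ 5890.1394.
Pooling payoff: 0.66 × 10151 + 0.34 × 2157 = 7433.04.
Difference: 5890.1394 − 7433.04 = -1542.9006, i.e. -1542.90 to two decimal places.
The peach type would prefer the pooling outcome.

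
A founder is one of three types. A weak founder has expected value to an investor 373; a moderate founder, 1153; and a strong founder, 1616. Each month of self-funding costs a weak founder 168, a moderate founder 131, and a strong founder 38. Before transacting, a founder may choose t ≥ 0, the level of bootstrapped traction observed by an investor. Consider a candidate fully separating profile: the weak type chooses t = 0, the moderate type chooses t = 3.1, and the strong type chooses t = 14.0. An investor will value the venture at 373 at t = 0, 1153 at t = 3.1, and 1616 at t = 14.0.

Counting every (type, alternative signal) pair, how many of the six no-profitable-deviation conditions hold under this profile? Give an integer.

5

Moderate (own payoff 1153 − 131×3.1 = 746.9): to t=0 gives 373 → no gain ✓; to t=14.0 gives 1616 − 131×14.0 = -218 → no gain ✓.
Weak (own payoff 373): to t=3.1 gives 1153 − 168×3.1 = 632.2 → profitable ✗; to t=14.0 gives 1616 − 168×14.0 = -736 → no gain ✓.
Strong (own payoff 1616 − 38×14.0 = 1084): to t=0 gives 373 → no gain ✓; to t=3.1 gives 1153 − 38×3.1 = 1035.2 → no gain ✓.
5 of the 6 constraints hold; not an equilibrium.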